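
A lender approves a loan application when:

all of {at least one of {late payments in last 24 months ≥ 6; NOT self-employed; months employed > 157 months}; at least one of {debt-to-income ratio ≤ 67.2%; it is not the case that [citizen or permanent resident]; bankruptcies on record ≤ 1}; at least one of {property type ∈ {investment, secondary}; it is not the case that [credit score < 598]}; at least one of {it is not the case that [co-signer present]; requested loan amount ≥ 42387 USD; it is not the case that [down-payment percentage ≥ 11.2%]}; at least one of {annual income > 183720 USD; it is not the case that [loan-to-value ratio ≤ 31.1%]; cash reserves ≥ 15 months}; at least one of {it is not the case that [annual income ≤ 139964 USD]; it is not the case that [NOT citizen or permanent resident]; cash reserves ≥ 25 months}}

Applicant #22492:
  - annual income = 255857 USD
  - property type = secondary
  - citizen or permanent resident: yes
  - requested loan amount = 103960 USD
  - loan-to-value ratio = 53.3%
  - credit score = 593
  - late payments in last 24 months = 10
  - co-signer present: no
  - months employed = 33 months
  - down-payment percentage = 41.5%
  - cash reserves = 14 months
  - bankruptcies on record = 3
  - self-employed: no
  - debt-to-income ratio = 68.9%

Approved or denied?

Atomic conditions:
  late payments in last 24 months ≥ 6: 10 ≥ 6 is true
  NOT self-employed: no → true
  months employed > 157 months: 33 > 157 is false
  debt-to-income ratio ≤ 67.2%: 68.9 ≤ 67.2 is false
  citizen or permanent resident: yes → true
  bankruptcies on record ≤ 1: 3 ≤ 1 is false
  property type ∈ {investment, secondary}: secondary is in the set → true
  credit score < 598: 593 < 598 is true
  co-signer present: no → false
  requested loan amount ≥ 42387 USD: 103960 ≥ 42387 is true
  down-payment percentage ≥ 11.2%: 41.5 ≥ 11.2 is true
  annual income > 183720 USD: 255857 > 183720 is true
  loan-to-value ratio ≤ 31.1%: 53.3 ≤ 31.1 is false
  cash reserves ≥ 15 months: 14 ≥ 15 is false
  annual income ≤ 139964 USD: 255857 ≤ 139964 is false
  NOT citizen or permanent resident: yes → false
  cash reserves ≥ 25 months: 14 ≥ 25 is false
Combine:
[1] true OR true OR false = true
[2.2] NOT true = false
[2] false OR false OR false = false
[3.2] NOT true = false
[3] true OR false = true
[4.1] NOT false = true
[4.3] NOT true = false
[4] true OR true OR false = true
[5.2] NOT false = true
[5] true OR true OR false = true
[6.1] NOT false = true
[6.2] NOT false = true
[6] true OR true OR false = true
[root] true AND false AND true AND true AND true AND true = false
Overall: false → denied

Denied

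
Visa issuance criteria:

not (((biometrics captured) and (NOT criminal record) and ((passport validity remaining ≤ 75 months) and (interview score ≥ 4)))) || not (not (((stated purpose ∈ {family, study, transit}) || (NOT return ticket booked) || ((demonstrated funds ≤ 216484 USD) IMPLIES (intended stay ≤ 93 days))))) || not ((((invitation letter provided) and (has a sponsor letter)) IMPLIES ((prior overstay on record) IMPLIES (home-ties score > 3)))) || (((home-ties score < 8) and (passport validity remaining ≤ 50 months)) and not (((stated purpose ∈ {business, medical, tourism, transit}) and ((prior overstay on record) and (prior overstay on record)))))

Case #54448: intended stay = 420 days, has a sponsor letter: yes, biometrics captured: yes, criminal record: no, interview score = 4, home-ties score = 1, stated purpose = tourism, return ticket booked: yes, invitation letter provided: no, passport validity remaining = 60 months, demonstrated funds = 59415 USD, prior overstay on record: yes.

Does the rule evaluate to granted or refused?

Refused

Atomic conditions:
  biometrics captured: yes → true
  NOT criminal record: no → true
  passport validity remaining ≤ 75 months: 60 ≤ 75 is true
  interview score ≥ 4: 4 ≥ 4 is true
  stated purpose ∈ {family, study, transit}: tourism is not in the set → false
  NOT return ticket booked: yes → false
  demonstrated funds ≤ 216484 USD: 59415 ≤ 216484 is true
  intended stay ≤ 93 days: 420 ≤ 93 is false
  invitation letter provided: no → false
  has a sponsor letter: yes → true
  prior overstay on record: yes → true
  home-ties score > 3: 1 > 3 is false
  home-ties score < 8: 1 < 8 is true
  passport validity remaining ≤ 50 months: 60 ≤ 50 is false
  stated purpose ∈ {business, medical, tourism, transit}: tourism is in the set → true
Combine:
[1.1.3] true AND true = true
[1.1] true AND true AND true = true
[1] NOT true = false
[2.1.1.3] true → false = false
[2.1.1] false OR false OR false = false
[2.1] NOT false = true
[2] NOT true = false
[3.1.1] false AND true = false
[3.1.2] true → false = false
[3.1] false → false (antecedent false ⇒ implication holds) = true
[3] NOT true = false
[4.1] true AND false = false
[4.2.1.2] true AND true = true
[4.2.1] true AND true = true
[4.2] NOT true = false
[4] false AND false = false
[root] false OR false OR false OR false = false
Overall: false → refused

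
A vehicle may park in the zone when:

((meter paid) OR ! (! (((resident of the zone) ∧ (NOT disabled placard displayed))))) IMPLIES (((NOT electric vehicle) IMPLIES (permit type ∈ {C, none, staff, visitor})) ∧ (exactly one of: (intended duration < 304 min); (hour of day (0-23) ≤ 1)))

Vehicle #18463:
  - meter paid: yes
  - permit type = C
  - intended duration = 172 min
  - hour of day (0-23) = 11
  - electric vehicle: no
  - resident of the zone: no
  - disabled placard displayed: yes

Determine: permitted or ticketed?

Permitted

Atomic conditions:
  meter paid: yes → true
  resident of the zone: no → false
  NOT disabled placard displayed: yes → false
  NOT electric vehicle: no → true
  permit type ∈ {C, none, staff, visitor}: C is in the set → true
  intended duration < 304 min: 172 < 304 is true
  hour of day (0-23) ≤ 1: 11 ≤ 1 is false
Combine:
[1.2.1.1] false AND false = false
[1.2.1] NOT false = true
[1.2] NOT true = false
[1] true OR false = true
[2.1] true → true = true
[2.2] exactly-one(true, false) = true
[2] true AND true = true
[root] true → true = true
Overall: true → permitted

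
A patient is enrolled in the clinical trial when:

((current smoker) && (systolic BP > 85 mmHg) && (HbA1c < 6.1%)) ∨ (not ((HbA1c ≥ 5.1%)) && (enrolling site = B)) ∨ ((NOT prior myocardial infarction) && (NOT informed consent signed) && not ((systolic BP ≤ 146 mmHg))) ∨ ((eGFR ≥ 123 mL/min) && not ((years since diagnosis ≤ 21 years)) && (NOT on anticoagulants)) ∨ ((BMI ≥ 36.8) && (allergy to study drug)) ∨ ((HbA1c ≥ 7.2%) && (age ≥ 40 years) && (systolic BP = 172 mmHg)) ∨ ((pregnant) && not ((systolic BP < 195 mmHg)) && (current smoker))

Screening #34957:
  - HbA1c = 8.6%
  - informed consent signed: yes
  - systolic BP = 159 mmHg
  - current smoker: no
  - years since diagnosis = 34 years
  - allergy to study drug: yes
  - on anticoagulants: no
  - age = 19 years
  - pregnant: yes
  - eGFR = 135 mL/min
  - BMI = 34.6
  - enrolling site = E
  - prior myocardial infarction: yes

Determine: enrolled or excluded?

Enrolled

Atomic conditions:
  current smoker: no → false
  systolic BP > 85 mmHg: 159 > 85 is true
  HbA1c < 6.1%: 8.6 < 6.1 is false
  HbA1c ≥ 5.1%: 8.6 ≥ 5.1 is true
  enrolling site = B: E == B is false
  NOT prior myocardial infarction: yes → false
  NOT informed consent signed: yes → false
  systolic BP ≤ 146 mmHg: 159 ≤ 146 is false
  eGFR ≥ 123 mL/min: 135 ≥ 123 is true
  years since diagnosis ≤ 21 years: 34 ≤ 21 is false
  NOT on anticoagulants: no → true
  BMI ≥ 36.8: 34.6 ≥ 36.8 is false
  allergy to study drug: yes → true
  HbA1c ≥ 7.2%: 8.6 ≥ 7.2 is true
  age ≥ 40 years: 19 ≥ 40 is false
  systolic BP = 172 mmHg: 159 == 172 is false
  pregnant: yes → true
  systolic BP < 195 mmHg: 159 < 195 is true
Combine:
[1] false AND true AND false = false
[2.1] NOT true = false
[2] false AND false = false
[3.3] NOT false = true
[3] false AND false AND true = false
[4.2] NOT false = true
[4] true AND true AND true = true
[5] false AND true = false
[6] true AND false AND false = false
[7.2] NOT true = false
[7] true AND false AND false = false
[root] false OR false OR false OR true OR false OR false OR false = true
Overall: true → enrolled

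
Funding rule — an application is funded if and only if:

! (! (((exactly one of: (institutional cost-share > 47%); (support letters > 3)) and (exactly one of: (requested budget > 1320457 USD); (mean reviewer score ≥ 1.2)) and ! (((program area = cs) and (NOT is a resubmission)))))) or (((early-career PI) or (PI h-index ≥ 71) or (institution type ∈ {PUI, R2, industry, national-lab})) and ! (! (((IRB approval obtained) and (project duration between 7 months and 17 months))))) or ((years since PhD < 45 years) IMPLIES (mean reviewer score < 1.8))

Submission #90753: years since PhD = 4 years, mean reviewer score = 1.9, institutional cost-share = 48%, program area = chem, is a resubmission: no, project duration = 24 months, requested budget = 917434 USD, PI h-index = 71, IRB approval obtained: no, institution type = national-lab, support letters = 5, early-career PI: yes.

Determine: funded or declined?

Atomic conditions:
  institutional cost-share > 47%: 48 > 47 is true
  support letters > 3: 5 > 3 is true
  requested budget > 1320457 USD: 917434 > 1320457 is false
  mean reviewer score ≥ 1.2: 1.9 ≥ 1.2 is true
  program area = cs: chem == cs is false
  NOT is a resubmission: no → true
  early-career PI: yes → true
  PI h-index ≥ 71: 71 ≥ 71 is true
  institution type ∈ {PUI, R2, industry, national-lab}: national-lab is in the set → true
  IRB approval obtained: no → false
  project duration between 7 months and 17 months: 24 in [7, 17] is false
  years since PhD < 45 years: 4 < 45 is true
  mean reviewer score < 1.8: 1.9 < 1.8 is false
Combine:
[1.1.1.1] exactly-one(true, true) = false
[1.1.1.2] exactly-one(false, true) = true
[1.1.1.3.1] false AND true = false
[1.1.1.3] NOT false = true
[1.1.1] false AND true AND true = false
[1.1] NOT false = true
[1] NOT true = false
[2.1] true OR true OR true = true
[2.2.1.1] false AND false = false
[2.2.1] NOT false = true
[2.2] NOT true = false
[2] true AND false = false
[3] true → false = false
[root] false OR false OR false = false
Overall: false → declined

Declined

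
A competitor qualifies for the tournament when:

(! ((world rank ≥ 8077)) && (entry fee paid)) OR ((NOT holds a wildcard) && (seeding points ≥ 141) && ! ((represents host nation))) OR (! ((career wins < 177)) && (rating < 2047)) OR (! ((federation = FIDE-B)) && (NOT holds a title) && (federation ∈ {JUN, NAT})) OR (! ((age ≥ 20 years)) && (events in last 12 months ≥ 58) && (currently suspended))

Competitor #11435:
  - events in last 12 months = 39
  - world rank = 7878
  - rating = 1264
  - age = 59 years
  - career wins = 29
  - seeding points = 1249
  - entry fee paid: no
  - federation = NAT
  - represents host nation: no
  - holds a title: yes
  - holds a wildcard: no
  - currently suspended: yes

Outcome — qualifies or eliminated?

Qualifies

Atomic conditions:
  world rank ≥ 8077: 7878 ≥ 8077 is false
  entry fee paid: no → false
  NOT holds a wildcard: no → true
  seeding points ≥ 141: 1249 ≥ 141 is true
  represents host nation: no → false
  career wins < 177: 29 < 177 is true
  rating < 2047: 1264 < 2047 is true
  federation = FIDE-B: NAT == FIDE-B is false
  NOT holds a title: yes → false
  federation ∈ {JUN, NAT}: NAT is in the set → true
  age ≥ 20 years: 59 ≥ 20 is true
  events in last 12 months ≥ 58: 39 ≥ 58 is false
  currently suspended: yes → true
Combine:
[1.1] NOT false = true
[1] true AND false = false
[2.3] NOT false = true
[2] true AND true AND true = true
[3.1] NOT true = false
[3] false AND true = false
[4.1] NOT false = true
[4] true AND false AND true = false
[5.1] NOT true = false
[5] false AND false AND true = false
[root] false OR true OR false OR false OR false = true
Overall: true → qualifies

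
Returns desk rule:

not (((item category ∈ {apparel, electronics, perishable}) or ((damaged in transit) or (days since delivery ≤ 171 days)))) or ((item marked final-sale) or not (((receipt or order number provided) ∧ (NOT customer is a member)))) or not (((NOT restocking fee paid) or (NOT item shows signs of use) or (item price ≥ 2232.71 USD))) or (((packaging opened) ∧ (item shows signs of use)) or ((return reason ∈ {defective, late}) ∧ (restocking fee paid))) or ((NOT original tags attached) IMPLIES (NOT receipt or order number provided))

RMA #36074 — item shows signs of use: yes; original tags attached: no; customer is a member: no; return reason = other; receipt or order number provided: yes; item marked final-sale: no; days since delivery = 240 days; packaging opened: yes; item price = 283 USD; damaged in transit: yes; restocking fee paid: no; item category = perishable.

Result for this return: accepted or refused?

Atomic conditions:
  item category ∈ {apparel, electronics, perishable}: perishable is in the set → true
  damaged in transit: yes → true
  days since delivery ≤ 171 days: 240 ≤ 171 is false
  item marked final-sale: no → false
  receipt or order number provided: yes → true
  NOT customer is a member: no → true
  NOT restocking fee paid: no → true
  NOT item shows signs of use: yes → false
  item price ≥ 2232.71 USD: 283 ≥ 2232.71 is false
  packaging opened: yes → true
  item shows signs of use: yes → true
  return reason ∈ {defective, late}: other is not in the set → false
  restocking fee paid: no → false
  NOT original tags attached: no → true
  NOT receipt or order number provided: yes → false
Combine:
[1.1.2] true OR false = true
[1.1] true OR true = true
[1] NOT true = false
[2.2.1] true AND true = true
[2.2] NOT true = false
[2] false OR false = false
[3.1] true OR false OR false = true
[3] NOT true = false
[4.1] true AND true = true
[4.2] false AND false = false
[4] true OR false = true
[5] true → false = false
[root] false OR false OR false OR true OR false = true
Overall: true → accepted

Accepted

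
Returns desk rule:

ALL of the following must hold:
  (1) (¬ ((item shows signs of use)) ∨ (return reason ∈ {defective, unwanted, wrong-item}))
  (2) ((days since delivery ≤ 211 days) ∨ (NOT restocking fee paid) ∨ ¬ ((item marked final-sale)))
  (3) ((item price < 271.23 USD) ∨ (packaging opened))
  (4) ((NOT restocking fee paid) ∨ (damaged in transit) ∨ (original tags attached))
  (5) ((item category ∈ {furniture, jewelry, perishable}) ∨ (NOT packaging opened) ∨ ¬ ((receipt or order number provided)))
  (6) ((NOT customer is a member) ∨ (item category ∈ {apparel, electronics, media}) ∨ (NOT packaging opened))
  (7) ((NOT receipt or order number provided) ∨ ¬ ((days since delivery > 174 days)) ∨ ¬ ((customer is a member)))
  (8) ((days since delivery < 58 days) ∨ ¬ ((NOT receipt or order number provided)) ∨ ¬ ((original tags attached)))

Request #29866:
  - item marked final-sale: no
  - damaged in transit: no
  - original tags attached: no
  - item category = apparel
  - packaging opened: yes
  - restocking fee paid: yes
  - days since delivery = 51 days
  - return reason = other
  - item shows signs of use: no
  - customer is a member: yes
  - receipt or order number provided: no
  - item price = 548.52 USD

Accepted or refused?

Atomic conditions:
  item shows signs of use: no → false
  return reason ∈ {defective, unwanted, wrong-item}: other is not in the set → false
  days since delivery ≤ 211 days: 51 ≤ 211 is true
  NOT restocking fee paid: yes → false
  item marked final-sale: no → false
  item price < 271.23 USD: 548.52 < 271.23 is false
  packaging opened: yes → true
  damaged in transit: no → false
  original tags attached: no → false
  item category ∈ {furniture, jewelry, perishable}: apparel is not in the set → false
  NOT packaging opened: yes → false
  receipt or order number provided: no → false
  NOT customer is a member: yes → false
  item category ∈ {apparel, electronics, media}: apparel is in the set → true
  NOT receipt or order number provided: no → true
  days since delivery > 174 days: 51 > 174 is false
  customer is a member: yes → true
  days since delivery < 58 days: 51 < 58 is true
Combine:
[1.1] NOT false = true
[1] true OR false = true
[2.3] NOT false = true
[2] true OR false OR true = true
[3] false OR true = true
[4] false OR false OR false = false
[5.3] NOT false = true
[5] false OR false OR true = true
[6] false OR true OR false = true
[7.2] NOT false = true
[7.3] NOT true = false
[7] true OR true OR false = true
[8.2] NOT true = false
[8.3] NOT false = true
[8] true OR false OR true = true
[root] true AND true AND true AND false AND true AND true AND true AND true = false
Overall: false → refused

Refused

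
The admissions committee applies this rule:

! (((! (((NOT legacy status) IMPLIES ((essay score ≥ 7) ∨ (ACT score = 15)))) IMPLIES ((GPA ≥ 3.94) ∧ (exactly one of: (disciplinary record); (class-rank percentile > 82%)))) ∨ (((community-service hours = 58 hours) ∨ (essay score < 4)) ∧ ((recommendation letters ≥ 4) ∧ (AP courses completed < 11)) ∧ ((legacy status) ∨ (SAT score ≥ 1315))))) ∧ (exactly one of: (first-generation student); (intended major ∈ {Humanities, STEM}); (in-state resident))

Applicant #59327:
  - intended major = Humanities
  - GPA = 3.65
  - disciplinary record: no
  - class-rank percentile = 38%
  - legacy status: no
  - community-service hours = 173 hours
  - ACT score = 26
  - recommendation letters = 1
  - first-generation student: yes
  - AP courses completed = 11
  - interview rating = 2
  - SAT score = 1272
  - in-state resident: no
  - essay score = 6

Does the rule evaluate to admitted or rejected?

Rejected

Atomic conditions:
  NOT legacy status: no → true
  essay score ≥ 7: 6 ≥ 7 is false
  ACT score = 15: 26 == 15 is false
  GPA ≥ 3.94: 3.65 ≥ 3.94 is false
  disciplinary record: no → false
  class-rank percentile > 82%: 38 > 82 is false
  community-service hours = 58 hours: 173 == 58 is false
  essay score < 4: 6 < 4 is false
  recommendation letters ≥ 4: 1 ≥ 4 is false
  AP courses completed < 11: 11 < 11 is false
  legacy status: no → false
  SAT score ≥ 1315: 1272 ≥ 1315 is false
  first-generation student: yes → true
  intended major ∈ {Humanities, STEM}: Humanities is in the set → true
  in-state resident: no → false
Combine:
[1.1.1.1.1.2] false OR false = false
[1.1.1.1.1] true → false = false
[1.1.1.1] NOT false = true
[1.1.1.2.2] exactly-one(false, false) = false
[1.1.1.2] false AND false = false
[1.1.1] true → false = false
[1.1.2.1] false OR false = false
[1.1.2.2] false AND false = false
[1.1.2.3] false OR false = false
[1.1.2] false AND false AND false = false
[1.1] false OR false = false
[1] NOT false = true
[2] exactly-one(true, true, false) = false
[root] true AND false = false
Overall: false → rejected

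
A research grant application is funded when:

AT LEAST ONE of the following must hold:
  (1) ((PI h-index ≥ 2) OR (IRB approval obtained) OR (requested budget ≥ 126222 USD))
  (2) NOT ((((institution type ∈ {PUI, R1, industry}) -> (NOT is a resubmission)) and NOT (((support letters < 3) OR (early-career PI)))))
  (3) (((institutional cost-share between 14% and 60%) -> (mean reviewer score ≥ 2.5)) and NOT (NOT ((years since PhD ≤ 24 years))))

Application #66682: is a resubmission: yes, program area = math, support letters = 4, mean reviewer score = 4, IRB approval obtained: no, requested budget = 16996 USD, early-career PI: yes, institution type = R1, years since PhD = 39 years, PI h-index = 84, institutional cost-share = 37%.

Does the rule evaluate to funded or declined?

Atomic conditions:
  PI h-index ≥ 2: 84 ≥ 2 is true
  IRB approval obtained: no → false
  requested budget ≥ 126222 USD: 16996 ≥ 126222 is false
  institution type ∈ {PUI, R1, industry}: R1 is in the set → true
  NOT is a resubmission: yes → false
  support letters < 3: 4 < 3 is false
  early-career PI: yes → true
  institutional cost-share between 14% and 60%: 37 in [14, 60] is true
  mean reviewer score ≥ 2.5: 4 ≥ 2.5 is true
  years since PhD ≤ 24 years: 39 ≤ 24 is false
Combine:
[1] true OR false OR false = true
[2.1.1] true → false = false
[2.1.2.1] false OR true = true
[2.1.2] NOT true = false
[2.1] false AND false = false
[2] NOT false = true
[3.1] true → true = true
[3.2.1] NOT false = true
[3.2] NOT true = false
[3] true AND false = false
[root] true OR true OR false = true
Overall: true → funded

Funded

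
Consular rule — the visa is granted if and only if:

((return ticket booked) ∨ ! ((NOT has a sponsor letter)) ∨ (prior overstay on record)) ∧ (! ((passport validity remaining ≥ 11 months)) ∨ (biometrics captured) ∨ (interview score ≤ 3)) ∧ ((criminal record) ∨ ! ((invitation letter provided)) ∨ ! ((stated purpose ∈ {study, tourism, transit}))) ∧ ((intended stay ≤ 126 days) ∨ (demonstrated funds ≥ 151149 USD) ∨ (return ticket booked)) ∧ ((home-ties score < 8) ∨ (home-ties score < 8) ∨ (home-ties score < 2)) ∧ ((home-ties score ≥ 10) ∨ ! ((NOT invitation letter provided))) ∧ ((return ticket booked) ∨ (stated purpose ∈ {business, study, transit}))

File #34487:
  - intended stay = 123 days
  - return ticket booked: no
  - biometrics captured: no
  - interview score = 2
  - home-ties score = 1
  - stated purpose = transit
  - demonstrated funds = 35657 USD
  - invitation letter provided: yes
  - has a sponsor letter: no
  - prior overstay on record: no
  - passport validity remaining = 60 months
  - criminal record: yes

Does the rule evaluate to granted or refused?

Atomic conditions:
  return ticket booked: no → false
  NOT has a sponsor letter: no → true
  prior overstay on record: no → false
  passport validity remaining ≥ 11 months: 60 ≥ 11 is true
  biometrics captured: no → false
  interview score ≤ 3: 2 ≤ 3 is true
  criminal record: yes → true
  invitation letter provided: yes → true
  stated purpose ∈ {study, tourism, transit}: transit is in the set → true
  intended stay ≤ 126 days: 123 ≤ 126 is true
  demonstrated funds ≥ 151149 USD: 35657 ≥ 151149 is false
  home-ties score < 8: 1 < 8 is true
  home-ties score < 2: 1 < 2 is true
  home-ties score ≥ 10: 1 ≥ 10 is false
  NOT invitation letter provided: yes → false
  stated purpose ∈ {business, study, transit}: transit is in the set → true
Combine:
[1.2] NOT true = false
[1] false OR false OR false = false
[2.1] NOT true = false
[2] false OR false OR true = true
[3.2] NOT true = false
[3.3] NOT true = false
[3] true OR false OR false = true
[4] true OR false OR false = true
[5] true OR true OR true = true
[6.2] NOT false = true
[6] false OR true = true
[7] false OR true = true
[root] false AND true AND true AND true AND true AND true AND true = false
Overall: false → refused

Refused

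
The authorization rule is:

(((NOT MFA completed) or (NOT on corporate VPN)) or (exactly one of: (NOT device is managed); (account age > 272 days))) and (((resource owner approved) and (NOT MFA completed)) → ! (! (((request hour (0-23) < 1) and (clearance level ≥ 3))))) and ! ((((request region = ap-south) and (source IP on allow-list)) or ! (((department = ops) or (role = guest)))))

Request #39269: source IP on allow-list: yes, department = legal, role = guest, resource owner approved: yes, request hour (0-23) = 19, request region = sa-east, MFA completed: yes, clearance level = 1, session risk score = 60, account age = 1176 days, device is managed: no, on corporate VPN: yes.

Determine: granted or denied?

Denied

Atomic conditions:
  NOT MFA completed: yes → false
  NOT on corporate VPN: yes → false
  NOT device is managed: no → true
  account age > 272 days: 1176 > 272 is true
  resource owner approved: yes → true
  request hour (0-23) < 1: 19 < 1 is false
  clearance level ≥ 3: 1 ≥ 3 is false
  request region = ap-south: sa-east == ap-south is false
  source IP on allow-list: yes → true
  department = ops: legal == ops is false
  role = guest: guest == guest is true
Combine:
[1.1] false OR false = false
[1.2] exactly-one(true, true) = false
[1] false OR false = false
[2.1] true AND false = false
[2.2.1.1] false AND false = false
[2.2.1] NOT false = true
[2.2] NOT true = false
[2] false → false (antecedent false ⇒ implication holds) = true
[3.1.1] false AND true = false
[3.1.2.1] false OR true = true
[3.1.2] NOT true = false
[3.1] false OR false = false
[3] NOT false = true
[root] false AND true AND true = false
Overall: false → denied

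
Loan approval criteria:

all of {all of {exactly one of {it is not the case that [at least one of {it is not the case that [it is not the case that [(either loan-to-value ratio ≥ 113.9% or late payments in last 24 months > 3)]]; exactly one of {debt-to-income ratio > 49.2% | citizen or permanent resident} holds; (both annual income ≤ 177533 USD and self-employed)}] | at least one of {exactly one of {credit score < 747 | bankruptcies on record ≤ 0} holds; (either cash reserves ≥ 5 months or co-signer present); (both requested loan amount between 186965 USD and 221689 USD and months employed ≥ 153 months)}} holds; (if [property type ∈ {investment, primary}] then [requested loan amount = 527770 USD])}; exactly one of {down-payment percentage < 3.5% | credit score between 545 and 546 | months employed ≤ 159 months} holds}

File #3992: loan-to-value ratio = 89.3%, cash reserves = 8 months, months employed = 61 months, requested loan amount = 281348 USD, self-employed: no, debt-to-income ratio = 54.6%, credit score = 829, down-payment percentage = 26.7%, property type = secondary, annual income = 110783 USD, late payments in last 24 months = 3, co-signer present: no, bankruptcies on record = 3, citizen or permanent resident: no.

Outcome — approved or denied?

Approved

Atomic conditions:
  loan-to-value ratio ≥ 113.9%: 89.3 ≥ 113.9 is false
  late payments in last 24 months > 3: 3 > 3 is false
  debt-to-income ratio > 49.2%: 54.6 > 49.2 is true
  citizen or permanent resident: no → false
  annual income ≤ 177533 USD: 110783 ≤ 177533 is true
  self-employed: no → false
  credit score < 747: 829 < 747 is false
  bankruptcies on record ≤ 0: 3 ≤ 0 is false
  cash reserves ≥ 5 months: 8 ≥ 5 is true
  co-signer present: no → false
  requested loan amount between 186965 USD and 221689 USD: 281348 in [186965, 221689] is false
  months employed ≥ 153 months: 61 ≥ 153 is false
  property type ∈ {investment, primary}: secondary is not in the set → false
  requested loan amount = 527770 USD: 281348 == 527770 is false
  down-payment percentage < 3.5%: 26.7 < 3.5 is false
  credit score between 545 and 546: 829 in [545, 546] is false
  months employed ≤ 159 months: 61 ≤ 159 is true
Combine:
[1.1.1.1.1.1.1] false OR false = false
[1.1.1.1.1.1] NOT false = true
[1.1.1.1.1] NOT true = false
[1.1.1.1.2] exactly-one(true, false) = true
[1.1.1.1.3] true AND false = false
[1.1.1.1] false OR true OR false = true
[1.1.1] NOT true = false
[1.1.2.1] exactly-one(false, false) = false
[1.1.2.2] true OR false = true
[1.1.2.3] false AND false = false
[1.1.2] false OR true OR false = true
[1.1] exactly-one(false, true) = true
[1.2] false → false (antecedent false ⇒ implication holds) = true
[1] true AND true = true
[2] exactly-one(false, false, true) = true
[root] true AND true = true
Overall: true → approved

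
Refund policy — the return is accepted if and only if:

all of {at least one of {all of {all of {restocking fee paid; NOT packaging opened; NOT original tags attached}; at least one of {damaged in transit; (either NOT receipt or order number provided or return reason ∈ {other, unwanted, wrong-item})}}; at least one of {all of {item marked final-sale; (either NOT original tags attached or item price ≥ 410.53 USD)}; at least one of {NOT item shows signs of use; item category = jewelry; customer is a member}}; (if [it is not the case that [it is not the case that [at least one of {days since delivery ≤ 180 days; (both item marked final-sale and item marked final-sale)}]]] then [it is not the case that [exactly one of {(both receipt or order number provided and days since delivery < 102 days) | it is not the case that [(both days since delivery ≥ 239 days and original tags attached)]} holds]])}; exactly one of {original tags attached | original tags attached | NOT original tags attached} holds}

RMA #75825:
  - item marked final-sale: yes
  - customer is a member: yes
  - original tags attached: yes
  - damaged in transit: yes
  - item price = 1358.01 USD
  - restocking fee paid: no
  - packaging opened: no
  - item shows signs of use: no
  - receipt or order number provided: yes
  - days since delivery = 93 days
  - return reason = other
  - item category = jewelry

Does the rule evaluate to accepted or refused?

Atomic conditions:
  restocking fee paid: no → false
  NOT packaging opened: no → true
  NOT original tags attached: yes → false
  damaged in transit: yes → true
  NOT receipt or order number provided: yes → false
  return reason ∈ {other, unwanted, wrong-item}: other is in the set → true
  item marked final-sale: yes → true
  item price ≥ 410.53 USD: 1358.01 ≥ 410.53 is true
  NOT item shows signs of use: no → true
  item category = jewelry: jewelry == jewelry is true
  customer is a member: yes → true
  days since delivery ≤ 180 days: 93 ≤ 180 is true
  receipt or order number provided: yes → true
  days since delivery < 102 days: 93 < 102 is true
  days since delivery ≥ 239 days: 93 ≥ 239 is false
  original tags attached: yes → true
Combine:
[1.1.1] false AND true AND false = false
[1.1.2.2] false OR true = true
[1.1.2] true OR true = true
[1.1] false AND true = false
[1.2.1.2] false OR true = true
[1.2.1] true AND true = true
[1.2.2] true OR true OR true = true
[1.2] true OR true = true
[1.3.1.1.1.2] true AND true = true
[1.3.1.1.1] true OR true = true
[1.3.1.1] NOT true = false
[1.3.1] NOT false = true
[1.3.2.1.1] true AND true = true
[1.3.2.1.2.1] false AND true = false
[1.3.2.1.2] NOT false = true
[1.3.2.1] exactly-one(true, true) = false
[1.3.2] NOT false = true
[1.3] true → true = true
[1] false OR true OR true = true
[2] exactly-one(true, true, false) = false
[root] true AND false = false
Overall: false → refused

Refused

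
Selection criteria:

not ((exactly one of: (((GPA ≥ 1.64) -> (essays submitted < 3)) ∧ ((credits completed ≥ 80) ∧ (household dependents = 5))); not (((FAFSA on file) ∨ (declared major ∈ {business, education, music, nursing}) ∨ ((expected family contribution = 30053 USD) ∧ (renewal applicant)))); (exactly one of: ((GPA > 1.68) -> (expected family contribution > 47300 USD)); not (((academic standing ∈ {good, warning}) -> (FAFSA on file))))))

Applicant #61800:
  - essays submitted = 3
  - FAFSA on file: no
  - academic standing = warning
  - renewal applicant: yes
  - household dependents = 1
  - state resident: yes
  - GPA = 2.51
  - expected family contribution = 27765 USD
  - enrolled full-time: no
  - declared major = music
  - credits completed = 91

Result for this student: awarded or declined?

Declined

Atomic conditions:
  GPA ≥ 1.64: 2.51 ≥ 1.64 is true
  essays submitted < 3: 3 < 3 is false
  credits completed ≥ 80: 91 ≥ 80 is true
  household dependents = 5: 1 == 5 is false
  FAFSA on file: no → false
  declared major ∈ {business, education, music, nursing}: music is in the set → true
  expected family contribution = 30053 USD: 27765 == 30053 is false
  renewal applicant: yes → true
  GPA > 1.68: 2.51 > 1.68 is true
  expected family contribution > 47300 USD: 27765 > 47300 is false
  academic standing ∈ {good, warning}: warning is in the set → true
Combine:
[1.1.1] true → false = false
[1.1.2] true AND false = false
[1.1] false AND false = false
[1.2.1.3] false AND true = false
[1.2.1] false OR true OR false = true
[1.2] NOT true = false
[1.3.1] true → false = false
[1.3.2.1] true → false = false
[1.3.2] NOT false = true
[1.3] exactly-one(false, true) = true
[1] exactly-one(false, false, true) = true
[root] NOT true = false
Overall: false → declined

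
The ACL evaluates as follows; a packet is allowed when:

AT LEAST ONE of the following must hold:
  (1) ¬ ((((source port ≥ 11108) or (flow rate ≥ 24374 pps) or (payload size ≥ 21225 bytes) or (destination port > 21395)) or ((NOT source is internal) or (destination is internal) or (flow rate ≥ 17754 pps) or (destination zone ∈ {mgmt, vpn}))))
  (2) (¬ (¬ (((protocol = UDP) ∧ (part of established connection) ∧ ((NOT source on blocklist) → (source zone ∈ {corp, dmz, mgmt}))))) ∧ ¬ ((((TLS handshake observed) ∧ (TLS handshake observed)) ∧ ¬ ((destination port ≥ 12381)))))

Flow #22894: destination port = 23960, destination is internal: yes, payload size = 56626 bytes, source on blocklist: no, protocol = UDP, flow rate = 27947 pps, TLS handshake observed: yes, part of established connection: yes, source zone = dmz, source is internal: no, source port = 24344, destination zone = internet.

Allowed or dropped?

Allowed

Atomic conditions:
  source port ≥ 11108: 24344 ≥ 11108 is true
  flow rate ≥ 24374 pps: 27947 ≥ 24374 is true
  payload size ≥ 21225 bytes: 56626 ≥ 21225 is true
  destination port > 21395: 23960 > 21395 is true
  NOT source is internal: no → true
  destination is internal: yes → true
  flow rate ≥ 17754 pps: 27947 ≥ 17754 is true
  destination zone ∈ {mgmt, vpn}: internet is not in the set → false
  protocol = UDP: UDP == UDP is true
  part of established connection: yes → true
  NOT source on blocklist: no → true
  source zone ∈ {corp, dmz, mgmt}: dmz is in the set → true
  TLS handshake observed: yes → true
  destination port ≥ 12381: 23960 ≥ 12381 is true
Combine:
[1.1.1] true OR true OR true OR true = true
[1.1.2] true OR true OR true OR false = true
[1.1] true OR true = true
[1] NOT true = false
[2.1.1.1.3] true → true = true
[2.1.1.1] true AND true AND true = true
[2.1.1] NOT true = false
[2.1] NOT false = true
[2.2.1.1] true AND true = true
[2.2.1.2] NOT true = false
[2.2.1] true AND false = false
[2.2] NOT false = true
[2] true AND true = true
[root] false OR true = true
Overall: true → allowed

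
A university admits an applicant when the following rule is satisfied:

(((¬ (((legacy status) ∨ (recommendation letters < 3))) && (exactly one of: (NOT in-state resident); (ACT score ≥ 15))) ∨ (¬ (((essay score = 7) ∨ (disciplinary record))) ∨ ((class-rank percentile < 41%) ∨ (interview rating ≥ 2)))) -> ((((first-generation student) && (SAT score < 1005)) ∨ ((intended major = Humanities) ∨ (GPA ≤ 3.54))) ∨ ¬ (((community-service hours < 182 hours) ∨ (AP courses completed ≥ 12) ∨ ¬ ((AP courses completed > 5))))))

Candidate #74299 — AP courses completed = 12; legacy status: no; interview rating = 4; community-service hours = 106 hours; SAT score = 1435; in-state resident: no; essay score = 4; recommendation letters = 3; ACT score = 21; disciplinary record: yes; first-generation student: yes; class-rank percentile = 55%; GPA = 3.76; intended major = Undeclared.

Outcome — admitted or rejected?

Atomic conditions:
  legacy status: no → false
  recommendation letters < 3: 3 < 3 is false
  NOT in-state resident: no → true
  ACT score ≥ 15: 21 ≥ 15 is true
  essay score = 7: 4 == 7 is false
  disciplinary record: yes → true
  class-rank percentile < 41%: 55 < 41 is false
  interview rating ≥ 2: 4 ≥ 2 is true
  first-generation student: yes → true
  SAT score < 1005: 1435 < 1005 is false
  intended major = Humanities: Undeclared == Humanities is false
  GPA ≤ 3.54: 3.76 ≤ 3.54 is false
  community-service hours < 182 hours: 106 < 182 is true
  AP courses completed ≥ 12: 12 ≥ 12 is true
  AP courses completed > 5: 12 > 5 is true
Combine:
[1.1.1.1] false OR false = false
[1.1.1] NOT false = true
[1.1.2] exactly-one(true, true) = false
[1.1] true AND false = false
[1.2.1.1] false OR true = true
[1.2.1] NOT true = false
[1.2.2] false OR true = true
[1.2] false OR true = true
[1] false OR true = true
[2.1.1] true AND false = false
[2.1.2] false OR false = false
[2.1] false OR false = false
[2.2.1.3] NOT true = false
[2.2.1] true OR true OR false = true
[2.2] NOT true = false
[2] false OR false = false
[root] true → false = false
Overall: false → rejected

Rejected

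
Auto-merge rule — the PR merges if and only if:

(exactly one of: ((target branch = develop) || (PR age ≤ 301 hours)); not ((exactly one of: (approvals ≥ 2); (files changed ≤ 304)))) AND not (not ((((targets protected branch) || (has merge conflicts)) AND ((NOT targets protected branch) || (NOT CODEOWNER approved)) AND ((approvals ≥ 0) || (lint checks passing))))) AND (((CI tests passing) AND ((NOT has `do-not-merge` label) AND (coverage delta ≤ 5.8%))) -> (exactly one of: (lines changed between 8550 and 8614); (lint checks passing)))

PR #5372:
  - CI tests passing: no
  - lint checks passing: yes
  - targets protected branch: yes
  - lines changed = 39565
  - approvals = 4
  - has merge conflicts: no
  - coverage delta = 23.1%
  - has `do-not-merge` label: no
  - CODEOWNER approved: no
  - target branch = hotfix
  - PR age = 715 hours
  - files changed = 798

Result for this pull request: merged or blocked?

Atomic conditions:
  target branch = develop: hotfix == develop is false
  PR age ≤ 301 hours: 715 ≤ 301 is false
  approvals ≥ 2: 4 ≥ 2 is true
  files changed ≤ 304: 798 ≤ 304 is false
  targets protected branch: yes → true
  has merge conflicts: no → false
  NOT targets protected branch: yes → false
  NOT CODEOWNER approved: no → true
  approvals ≥ 0: 4 ≥ 0 is true
  lint checks passing: yes → true
  CI tests passing: no → false
  NOT has `do-not-merge` label: no → true
  coverage delta ≤ 5.8%: 23.1 ≤ 5.8 is false
  lines changed between 8550 and 8614: 39565 in [8550, 8614] is false
Combine:
[1.1] false OR false = false
[1.2.1] exactly-one(true, false) = true
[1.2] NOT true = false
[1] exactly-one(false, false) = false
[2.1.1.1] true OR false = true
[2.1.1.2] false OR true = true
[2.1.1.3] true OR true = true
[2.1.1] true AND true AND true = true
[2.1] NOT true = false
[2] NOT false = true
[3.1.2] true AND false = false
[3.1] false AND false = false
[3.2] exactly-one(false, true) = true
[3] false → true (antecedent false ⇒ implication holds) = true
[root] false AND true AND true = false
Overall: false → blocked

Blocked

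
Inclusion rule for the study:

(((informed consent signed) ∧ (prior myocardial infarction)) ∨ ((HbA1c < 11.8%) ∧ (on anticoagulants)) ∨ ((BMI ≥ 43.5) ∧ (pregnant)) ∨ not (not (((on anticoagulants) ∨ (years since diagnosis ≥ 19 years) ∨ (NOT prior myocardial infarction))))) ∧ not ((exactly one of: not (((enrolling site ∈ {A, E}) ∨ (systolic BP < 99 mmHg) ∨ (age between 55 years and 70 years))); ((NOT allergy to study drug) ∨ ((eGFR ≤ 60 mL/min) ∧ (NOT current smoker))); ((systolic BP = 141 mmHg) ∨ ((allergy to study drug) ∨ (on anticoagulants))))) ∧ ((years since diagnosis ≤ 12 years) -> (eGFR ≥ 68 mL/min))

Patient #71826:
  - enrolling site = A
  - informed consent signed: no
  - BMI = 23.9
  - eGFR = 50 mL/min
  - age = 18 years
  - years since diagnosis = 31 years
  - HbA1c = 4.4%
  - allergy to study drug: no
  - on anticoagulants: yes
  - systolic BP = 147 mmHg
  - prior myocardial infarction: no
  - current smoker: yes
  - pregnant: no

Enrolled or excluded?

Enrolled

Atomic conditions:
  informed consent signed: no → false
  prior myocardial infarction: no → false
  HbA1c < 11.8%: 4.4 < 11.8 is true
  on anticoagulants: yes → true
  BMI ≥ 43.5: 23.9 ≥ 43.5 is false
  pregnant: no → false
  years since diagnosis ≥ 19 years: 31 ≥ 19 is true
  NOT prior myocardial infarction: no → true
  enrolling site ∈ {A, E}: A is in the set → true
  systolic BP < 99 mmHg: 147 < 99 is false
  age between 55 years and 70 years: 18 in [55, 70] is false
  NOT allergy to study drug: no → true
  eGFR ≤ 60 mL/min: 50 ≤ 60 is true
  NOT current smoker: yes → false
  systolic BP = 141 mmHg: 147 == 141 is false
  allergy to study drug: no → false
  years since diagnosis ≤ 12 years: 31 ≤ 12 is false
  eGFR ≥ 68 mL/min: 50 ≥ 68 is false
Combine:
[1.1] false AND false = false
[1.2] true AND true = true
[1.3] false AND false = false
[1.4.1.1] true OR true OR true = true
[1.4.1] NOT true = false
[1.4] NOT false = true
[1] false OR true OR false OR true = true
[2.1.1.1] true OR false OR false = true
[2.1.1] NOT true = false
[2.1.2.2] true AND false = false
[2.1.2] true OR false = true
[2.1.3.2] false OR true = true
[2.1.3] false OR true = true
[2.1] exactly-one(false, true, true) = false
[2] NOT false = true
[3] false → false (antecedent false ⇒ implication holds) = true
[root] true AND true AND true = true
Overall: true → enrolled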